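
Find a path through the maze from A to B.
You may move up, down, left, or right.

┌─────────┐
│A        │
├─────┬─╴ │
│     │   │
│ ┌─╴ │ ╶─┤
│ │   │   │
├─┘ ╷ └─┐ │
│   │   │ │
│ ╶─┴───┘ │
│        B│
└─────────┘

Finding the shortest path through the maze:
Path length: 10 steps
Directions: right → right → right → right → down → left → down → right → down → down

Solution:

┌─────────┐
│A → → → ↓│
├─────┬─╴ │
│     │↓ ↲│
│ ┌─╴ │ ╶─┤
│ │   │↳ ↓│
├─┘ ╷ └─┐ │
│   │   │↓│
│ ╶─┴───┘ │
│        B│
└─────────┘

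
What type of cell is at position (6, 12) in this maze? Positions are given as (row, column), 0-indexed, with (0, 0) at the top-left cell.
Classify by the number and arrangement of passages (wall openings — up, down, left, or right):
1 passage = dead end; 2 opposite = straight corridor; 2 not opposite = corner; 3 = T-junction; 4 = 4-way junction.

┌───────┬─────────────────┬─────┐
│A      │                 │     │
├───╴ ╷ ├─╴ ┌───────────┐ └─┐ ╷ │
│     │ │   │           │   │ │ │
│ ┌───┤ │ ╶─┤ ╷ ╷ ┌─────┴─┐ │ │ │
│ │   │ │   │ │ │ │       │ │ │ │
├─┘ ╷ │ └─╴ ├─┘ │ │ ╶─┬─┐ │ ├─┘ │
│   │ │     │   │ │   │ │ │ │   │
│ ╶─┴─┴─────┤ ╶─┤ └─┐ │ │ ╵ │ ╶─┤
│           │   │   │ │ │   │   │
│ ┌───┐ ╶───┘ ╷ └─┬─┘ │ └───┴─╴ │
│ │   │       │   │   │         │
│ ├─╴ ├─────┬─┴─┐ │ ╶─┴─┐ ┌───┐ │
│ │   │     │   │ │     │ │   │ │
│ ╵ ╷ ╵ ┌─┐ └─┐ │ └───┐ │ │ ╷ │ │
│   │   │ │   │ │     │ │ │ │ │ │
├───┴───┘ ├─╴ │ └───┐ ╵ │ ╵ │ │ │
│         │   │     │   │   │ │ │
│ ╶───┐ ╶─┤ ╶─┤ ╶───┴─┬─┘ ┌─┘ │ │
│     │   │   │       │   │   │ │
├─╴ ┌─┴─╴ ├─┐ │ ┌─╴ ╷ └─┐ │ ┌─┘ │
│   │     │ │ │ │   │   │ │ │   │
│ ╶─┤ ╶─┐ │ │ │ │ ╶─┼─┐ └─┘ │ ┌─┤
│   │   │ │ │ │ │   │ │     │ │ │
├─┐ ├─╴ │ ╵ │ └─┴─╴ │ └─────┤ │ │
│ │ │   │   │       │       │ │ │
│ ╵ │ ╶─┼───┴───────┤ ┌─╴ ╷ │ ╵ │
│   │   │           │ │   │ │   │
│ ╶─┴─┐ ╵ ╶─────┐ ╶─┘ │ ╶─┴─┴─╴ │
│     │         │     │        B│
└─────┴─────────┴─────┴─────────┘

Checking cell at (6, 12):
Number of passages: 2
Cell type: straight corridor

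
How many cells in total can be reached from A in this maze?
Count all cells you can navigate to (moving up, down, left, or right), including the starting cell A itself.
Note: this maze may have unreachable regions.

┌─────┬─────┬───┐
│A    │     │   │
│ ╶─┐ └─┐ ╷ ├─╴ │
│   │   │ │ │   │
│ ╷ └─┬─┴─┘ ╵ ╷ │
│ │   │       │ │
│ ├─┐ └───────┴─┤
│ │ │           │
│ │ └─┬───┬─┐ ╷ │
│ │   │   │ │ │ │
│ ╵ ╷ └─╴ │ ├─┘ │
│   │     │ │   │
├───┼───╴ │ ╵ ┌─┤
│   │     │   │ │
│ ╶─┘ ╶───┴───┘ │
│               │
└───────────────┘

Using BFS/flood-fill to find all reachable cells from A:
Maze size: 8 × 8 = 64 total cells
14 cell(s) are walled off and cannot be reached from A.
Reachable cells: 50

Reachable region (· marks reachable cells):

┌─────┬─────┬───┐
│A · ·│     │   │
│ ╶─┐ └─┐ ╷ ├─╴ │
│· ·│· ·│ │ │   │
│ ╷ └─┬─┴─┘ ╵ ╷ │
│·│· ·│       │ │
│ ├─┐ └───────┴─┤
│·│·│· · · · · ·│
│ │ └─┬───┬─┐ ╷ │
│·│· ·│· ·│·│·│·│
│ ╵ ╷ └─╴ │ ├─┘ │
│· ·│· · ·│·│· ·│
├───┼───╴ │ ╵ ┌─┤
│· ·│· · ·│· ·│·│
│ ╶─┘ ╶───┴───┘ │
│· · · · · · · ·│
└───────────────┘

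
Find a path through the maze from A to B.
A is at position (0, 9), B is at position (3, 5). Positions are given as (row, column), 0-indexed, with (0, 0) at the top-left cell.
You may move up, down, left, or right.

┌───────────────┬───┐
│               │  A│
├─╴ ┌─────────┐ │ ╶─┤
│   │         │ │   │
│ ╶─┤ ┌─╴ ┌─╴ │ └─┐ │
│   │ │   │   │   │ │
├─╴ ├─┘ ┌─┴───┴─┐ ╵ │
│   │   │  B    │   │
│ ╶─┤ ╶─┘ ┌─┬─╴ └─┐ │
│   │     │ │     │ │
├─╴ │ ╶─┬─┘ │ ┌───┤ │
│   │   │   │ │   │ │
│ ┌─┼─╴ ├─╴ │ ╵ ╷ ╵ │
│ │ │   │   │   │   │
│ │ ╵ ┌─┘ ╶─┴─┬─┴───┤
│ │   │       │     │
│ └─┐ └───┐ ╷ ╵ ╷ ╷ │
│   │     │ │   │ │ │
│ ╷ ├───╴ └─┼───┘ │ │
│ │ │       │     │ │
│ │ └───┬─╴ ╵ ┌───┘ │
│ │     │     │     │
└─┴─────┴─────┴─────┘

Finding the shortest path from (0, 9) to (3, 5):
Path length: 19 steps
Directions: left → down → right → down → down → down → down → down → left → up → left → down → left → up → up → right → up → left → left

Solution:

┌───────────────┬───┐
│               │↓ A│
├─╴ ┌─────────┐ │ ╶─┤
│   │         │ │↳ ↓│
│ ╶─┤ ┌─╴ ┌─╴ │ └─┐ │
│   │ │   │   │   │↓│
├─╴ ├─┘ ┌─┴───┴─┐ ╵ │
│   │   │  B ← ↰│  ↓│
│ ╶─┤ ╶─┘ ┌─┬─╴ └─┐ │
│   │     │ │↱ ↑  │↓│
├─╴ │ ╶─┬─┘ │ ┌───┤ │
│   │   │   │↑│↓ ↰│↓│
│ ┌─┼─╴ ├─╴ │ ╵ ╷ ╵ │
│ │ │   │   │↑ ↲│↑ ↲│
│ │ ╵ ┌─┘ ╶─┴─┬─┴───┤
│ │   │       │     │
│ └─┐ └───┐ ╷ ╵ ╷ ╷ │
│   │     │ │   │ │ │
│ ╷ ├───╴ └─┼───┘ │ │
│ │ │       │     │ │
│ │ └───┬─╴ ╵ ┌───┘ │
│ │     │     │     │
└─┴─────┴─────┴─────┘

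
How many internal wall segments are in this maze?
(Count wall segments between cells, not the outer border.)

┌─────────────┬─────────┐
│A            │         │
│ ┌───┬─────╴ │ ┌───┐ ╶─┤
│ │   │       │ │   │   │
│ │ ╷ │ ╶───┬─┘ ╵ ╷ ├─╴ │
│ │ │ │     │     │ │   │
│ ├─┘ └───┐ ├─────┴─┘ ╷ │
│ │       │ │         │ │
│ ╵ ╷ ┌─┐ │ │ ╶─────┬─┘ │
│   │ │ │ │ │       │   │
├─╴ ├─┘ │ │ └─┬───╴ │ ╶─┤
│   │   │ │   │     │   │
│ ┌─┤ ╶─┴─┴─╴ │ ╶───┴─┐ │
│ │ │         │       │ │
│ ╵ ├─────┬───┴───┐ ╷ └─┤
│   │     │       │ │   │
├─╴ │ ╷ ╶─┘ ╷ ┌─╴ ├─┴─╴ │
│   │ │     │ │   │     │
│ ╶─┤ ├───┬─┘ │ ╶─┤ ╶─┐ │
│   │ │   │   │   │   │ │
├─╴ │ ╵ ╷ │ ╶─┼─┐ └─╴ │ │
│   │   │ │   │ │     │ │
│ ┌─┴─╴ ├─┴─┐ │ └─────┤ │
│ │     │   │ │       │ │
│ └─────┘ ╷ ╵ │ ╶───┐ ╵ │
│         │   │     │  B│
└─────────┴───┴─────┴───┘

Counting internal wall segments:
Total internal walls: 132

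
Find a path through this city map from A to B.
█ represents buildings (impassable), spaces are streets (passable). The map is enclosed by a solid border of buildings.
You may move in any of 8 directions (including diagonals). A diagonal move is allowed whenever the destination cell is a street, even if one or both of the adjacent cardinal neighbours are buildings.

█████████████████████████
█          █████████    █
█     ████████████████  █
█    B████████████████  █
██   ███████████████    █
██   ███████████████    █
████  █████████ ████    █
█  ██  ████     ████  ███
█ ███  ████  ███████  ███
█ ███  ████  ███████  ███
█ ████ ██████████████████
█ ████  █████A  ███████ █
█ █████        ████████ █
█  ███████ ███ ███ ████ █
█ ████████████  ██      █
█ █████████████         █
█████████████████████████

Finding the shortest path from A to B:
Movement: 8-directional
Path length: 14 steps
Directions: down-left → left → left → left → left → up-left → up-left → up → up → up → up-left → up-left → up → up-right

Solution:

█████████████████████████
█          █████████    █
█     ████████████████  █
█    B████████████████  █
██  ↗███████████████    █
██  ↑███████████████    █
████ ↖█████████ ████    █
█  ██ ↖████     ████  ███
█ ███ ↑████  ███████  ███
█ ███ ↑████  ███████  ███
█ ████↑██████████████████
█ ████ ↖█████A  ███████ █
█ █████ ↖←←←←  ████████ █
█  ███████ ███ ███ ████ █
█ ████████████  ██      █
█ █████████████         █
█████████████████████████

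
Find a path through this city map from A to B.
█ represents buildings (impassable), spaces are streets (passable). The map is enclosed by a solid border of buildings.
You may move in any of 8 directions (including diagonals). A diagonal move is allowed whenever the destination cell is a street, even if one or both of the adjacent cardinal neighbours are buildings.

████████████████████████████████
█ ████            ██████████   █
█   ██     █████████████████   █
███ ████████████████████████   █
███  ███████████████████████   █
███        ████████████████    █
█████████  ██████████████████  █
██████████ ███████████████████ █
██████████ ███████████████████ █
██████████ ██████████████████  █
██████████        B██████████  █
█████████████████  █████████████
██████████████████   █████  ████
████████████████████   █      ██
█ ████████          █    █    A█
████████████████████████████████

Finding the shortest path from A to B:
Movement: 8-directional
Path length: 13 steps
Directions: left → left → left → left → up-left → left → down-left → left → left → up-left → up-left → up-left → up

Solution:

████████████████████████████████
█ ████            ██████████   █
█   ██     █████████████████   █
███ ████████████████████████   █
███  ███████████████████████   █
███        ████████████████    █
█████████  ██████████████████  █
██████████ ███████████████████ █
██████████ ███████████████████ █
██████████ ██████████████████  █
██████████        B██████████  █
█████████████████ ↑█████████████
██████████████████ ↖ █████  ████
████████████████████↖  █↙←    ██
█ ████████          █↖←← █↖←←←A█
████████████████████████████████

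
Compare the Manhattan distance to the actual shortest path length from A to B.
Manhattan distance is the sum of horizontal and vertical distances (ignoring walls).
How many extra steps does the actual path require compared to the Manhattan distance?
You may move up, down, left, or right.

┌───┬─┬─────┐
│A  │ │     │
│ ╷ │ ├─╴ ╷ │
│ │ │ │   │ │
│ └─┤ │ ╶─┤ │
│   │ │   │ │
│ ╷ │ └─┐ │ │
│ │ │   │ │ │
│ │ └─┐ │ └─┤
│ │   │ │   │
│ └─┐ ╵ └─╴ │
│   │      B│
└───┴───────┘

Manhattan distance: |5 - 0| + |5 - 0| = 10
Actual path length: 10
Extra steps: 10 - 10 = 0

Solution:

┌───┬─┬─────┐
│A  │ │     │
│ ╷ │ ├─╴ ╷ │
│↓│ │ │   │ │
│ └─┤ │ ╶─┤ │
│↳ ↓│ │   │ │
│ ╷ │ └─┐ │ │
│ │↓│   │ │ │
│ │ └─┐ │ └─┤
│ │↳ ↓│ │   │
│ └─┐ ╵ └─╴ │
│   │↳ → → B│
└───┴───────┘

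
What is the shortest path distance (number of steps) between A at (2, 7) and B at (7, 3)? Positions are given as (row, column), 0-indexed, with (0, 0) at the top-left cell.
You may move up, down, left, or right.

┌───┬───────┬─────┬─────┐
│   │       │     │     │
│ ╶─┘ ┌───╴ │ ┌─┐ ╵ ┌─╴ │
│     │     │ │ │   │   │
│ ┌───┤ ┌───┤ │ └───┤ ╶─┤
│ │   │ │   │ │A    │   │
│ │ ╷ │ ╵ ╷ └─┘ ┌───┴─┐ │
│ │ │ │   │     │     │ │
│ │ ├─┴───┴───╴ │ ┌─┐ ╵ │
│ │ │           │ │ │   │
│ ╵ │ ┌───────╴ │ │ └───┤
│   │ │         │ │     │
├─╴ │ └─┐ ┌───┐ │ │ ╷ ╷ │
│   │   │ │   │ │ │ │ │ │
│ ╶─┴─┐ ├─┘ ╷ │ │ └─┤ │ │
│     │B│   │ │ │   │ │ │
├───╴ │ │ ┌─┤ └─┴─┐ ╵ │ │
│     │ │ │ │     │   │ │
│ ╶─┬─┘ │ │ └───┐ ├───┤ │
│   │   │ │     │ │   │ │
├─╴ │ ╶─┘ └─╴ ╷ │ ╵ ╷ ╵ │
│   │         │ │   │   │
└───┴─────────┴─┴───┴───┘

Finding path from (2, 7) to (7, 3):
Path: (2,7) → (3,7) → (4,7) → (4,6) → (4,5) → (4,4) → (4,3) → (4,2) → (5,2) → (6,2) → (6,3) → (7,3)
Distance: 11 steps

Solution:

┌───┬───────┬─────┬─────┐
│   │       │     │     │
│ ╶─┘ ┌───╴ │ ┌─┐ ╵ ┌─╴ │
│     │     │ │ │   │   │
│ ┌───┤ ┌───┤ │ └───┤ ╶─┤
│ │   │ │   │ │A    │   │
│ │ ╷ │ ╵ ╷ └─┘ ┌───┴─┐ │
│ │ │ │   │    ↓│     │ │
│ │ ├─┴───┴───╴ │ ┌─┐ ╵ │
│ │ │↓ ← ← ← ← ↲│ │ │   │
│ ╵ │ ┌───────╴ │ │ └───┤
│   │↓│         │ │     │
├─╴ │ └─┐ ┌───┐ │ │ ╷ ╷ │
│   │↳ ↓│ │   │ │ │ │ │ │
│ ╶─┴─┐ ├─┘ ╷ │ │ └─┤ │ │
│     │B│   │ │ │   │ │ │
├───╴ │ │ ┌─┤ └─┴─┐ ╵ │ │
│     │ │ │ │     │   │ │
│ ╶─┬─┘ │ │ └───┐ ├───┤ │
│   │   │ │     │ │   │ │
├─╴ │ ╶─┘ └─╴ ╷ │ ╵ ╷ ╵ │
│   │         │ │   │   │
└───┴─────────┴─┴───┴───┘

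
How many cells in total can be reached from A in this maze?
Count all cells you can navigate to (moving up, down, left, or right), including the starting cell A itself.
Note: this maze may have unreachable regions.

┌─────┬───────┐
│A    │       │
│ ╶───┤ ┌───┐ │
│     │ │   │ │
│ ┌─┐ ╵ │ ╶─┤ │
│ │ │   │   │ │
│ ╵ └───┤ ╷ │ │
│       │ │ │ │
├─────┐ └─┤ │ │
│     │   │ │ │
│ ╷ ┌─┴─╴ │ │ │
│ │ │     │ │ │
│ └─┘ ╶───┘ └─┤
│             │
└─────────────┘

Using BFS/flood-fill to find all reachable cells from A:
Maze size: 7 × 7 = 49 total cells
All cells are reachable — the maze is fully connected.
Reachable cells: 49

Reachable region (· marks reachable cells):

┌─────┬───────┐
│A · ·│· · · ·│
│ ╶───┤ ┌───┐ │
│· · ·│·│· ·│·│
│ ┌─┐ ╵ │ ╶─┤ │
│·│·│· ·│· ·│·│
│ ╵ └───┤ ╷ │ │
│· · · ·│·│·│·│
├─────┐ └─┤ │ │
│· · ·│· ·│·│·│
│ ╷ ┌─┴─╴ │ │ │
│·│·│· · ·│·│·│
│ └─┘ ╶───┘ └─┤
│· · · · · · ·│
└─────────────┘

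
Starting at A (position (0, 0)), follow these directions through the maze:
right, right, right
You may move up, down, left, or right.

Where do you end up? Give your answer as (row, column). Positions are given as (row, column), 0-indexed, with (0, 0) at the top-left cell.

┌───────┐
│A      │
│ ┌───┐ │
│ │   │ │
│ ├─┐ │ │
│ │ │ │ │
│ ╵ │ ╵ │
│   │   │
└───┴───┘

Following directions step by step:
Start: (0, 0)
  right: (0, 0) → (0, 1)
  right: (0, 1) → (0, 2)
  right: (0, 2) → (0, 3)
Final position: (0, 3)

Path taken:

┌───────┐
│A → → B│
│ ┌───┐ │
│ │   │ │
│ ├─┐ │ │
│ │ │ │ │
│ ╵ │ ╵ │
│   │   │
└───┴───┘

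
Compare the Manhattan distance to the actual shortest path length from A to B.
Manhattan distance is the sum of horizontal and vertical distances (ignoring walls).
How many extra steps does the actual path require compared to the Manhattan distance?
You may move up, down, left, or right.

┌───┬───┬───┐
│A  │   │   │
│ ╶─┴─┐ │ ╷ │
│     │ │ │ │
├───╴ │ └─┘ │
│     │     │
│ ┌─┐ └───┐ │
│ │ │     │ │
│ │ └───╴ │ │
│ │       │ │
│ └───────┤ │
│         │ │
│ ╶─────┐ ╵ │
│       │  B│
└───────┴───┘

Manhattan distance: |6 - 0| + |5 - 0| = 11
Actual path length: 15
Extra steps: 15 - 11 = 4

Solution:

┌───┬───┬───┐
│A  │   │   │
│ ╶─┴─┐ │ ╷ │
│↳ → ↓│ │ │ │
├───╴ │ └─┘ │
│↓ ← ↲│     │
│ ┌─┐ └───┐ │
│↓│ │     │ │
│ │ └───╴ │ │
│↓│       │ │
│ └───────┤ │
│↳ → → → ↓│ │
│ ╶─────┐ ╵ │
│       │↳ B│
└───────┴───┘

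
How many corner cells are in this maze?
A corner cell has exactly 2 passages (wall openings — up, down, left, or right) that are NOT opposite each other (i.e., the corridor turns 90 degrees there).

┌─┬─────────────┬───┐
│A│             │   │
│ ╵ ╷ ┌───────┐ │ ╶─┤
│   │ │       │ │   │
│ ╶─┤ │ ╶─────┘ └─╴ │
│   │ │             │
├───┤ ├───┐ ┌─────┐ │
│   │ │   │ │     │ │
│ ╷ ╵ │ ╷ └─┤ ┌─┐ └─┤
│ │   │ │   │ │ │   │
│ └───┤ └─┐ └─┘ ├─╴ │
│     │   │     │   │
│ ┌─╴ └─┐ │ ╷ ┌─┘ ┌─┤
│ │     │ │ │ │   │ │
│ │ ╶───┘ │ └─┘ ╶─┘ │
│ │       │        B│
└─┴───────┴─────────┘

Counting corner cells (2 non-opposite passages):
Total corners: 34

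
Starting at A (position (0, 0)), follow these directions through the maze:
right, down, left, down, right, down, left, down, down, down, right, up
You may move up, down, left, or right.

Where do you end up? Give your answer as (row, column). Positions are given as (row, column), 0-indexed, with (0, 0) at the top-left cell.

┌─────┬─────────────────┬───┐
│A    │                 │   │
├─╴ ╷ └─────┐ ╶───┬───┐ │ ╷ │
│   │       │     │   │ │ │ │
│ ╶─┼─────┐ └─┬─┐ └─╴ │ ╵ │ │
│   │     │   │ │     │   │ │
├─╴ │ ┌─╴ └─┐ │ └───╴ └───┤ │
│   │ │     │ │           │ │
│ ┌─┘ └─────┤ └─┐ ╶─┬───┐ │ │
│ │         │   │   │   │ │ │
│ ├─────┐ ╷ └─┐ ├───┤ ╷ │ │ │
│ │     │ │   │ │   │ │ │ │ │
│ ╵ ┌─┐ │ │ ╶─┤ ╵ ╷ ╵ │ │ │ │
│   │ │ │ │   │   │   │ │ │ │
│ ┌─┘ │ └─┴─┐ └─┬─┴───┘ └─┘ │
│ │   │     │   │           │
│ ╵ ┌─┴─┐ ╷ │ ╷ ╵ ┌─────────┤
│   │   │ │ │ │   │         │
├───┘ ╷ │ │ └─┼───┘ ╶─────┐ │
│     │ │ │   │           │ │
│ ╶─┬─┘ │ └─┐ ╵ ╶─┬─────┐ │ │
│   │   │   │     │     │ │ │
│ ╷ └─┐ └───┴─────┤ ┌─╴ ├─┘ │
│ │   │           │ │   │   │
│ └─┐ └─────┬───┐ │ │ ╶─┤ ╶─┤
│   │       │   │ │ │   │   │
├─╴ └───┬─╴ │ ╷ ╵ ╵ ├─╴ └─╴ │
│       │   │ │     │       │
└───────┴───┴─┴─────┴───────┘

Following directions step by step:
Start: (0, 0)
  right: (0, 0) → (0, 1)
  down: (0, 1) → (1, 1)
  left: (1, 1) → (1, 0)
  down: (1, 0) → (2, 0)
  right: (2, 0) → (2, 1)
  down: (2, 1) → (3, 1)
  left: (3, 1) → (3, 0)
  down: (3, 0) → (4, 0)
  down: (4, 0) → (5, 0)
  down: (5, 0) → (6, 0)
  right: (6, 0) → (6, 1)
  up: (6, 1) → (5, 1)
Final position: (5, 1)

Path taken:

┌─────┬─────────────────┬───┐
│A ↓  │                 │   │
├─╴ ╷ └─────┐ ╶───┬───┐ │ ╷ │
│↓ ↲│       │     │   │ │ │ │
│ ╶─┼─────┐ └─┬─┐ └─╴ │ ╵ │ │
│↳ ↓│     │   │ │     │   │ │
├─╴ │ ┌─╴ └─┐ │ └───╴ └───┤ │
│↓ ↲│ │     │ │           │ │
│ ┌─┘ └─────┤ └─┐ ╶─┬───┐ │ │
│↓│         │   │   │   │ │ │
│ ├─────┐ ╷ └─┐ ├───┤ ╷ │ │ │
│↓│B    │ │   │ │   │ │ │ │ │
│ ╵ ┌─┐ │ │ ╶─┤ ╵ ╷ ╵ │ │ │ │
│↳ ↑│ │ │ │   │   │   │ │ │ │
│ ┌─┘ │ └─┴─┐ └─┬─┴───┘ └─┘ │
│ │   │     │   │           │
│ ╵ ┌─┴─┐ ╷ │ ╷ ╵ ┌─────────┤
│   │   │ │ │ │   │         │
├───┘ ╷ │ │ └─┼───┘ ╶─────┐ │
│     │ │ │   │           │ │
│ ╶─┬─┘ │ └─┐ ╵ ╶─┬─────┐ │ │
│   │   │   │     │     │ │ │
│ ╷ └─┐ └───┴─────┤ ┌─╴ ├─┘ │
│ │   │           │ │   │   │
│ └─┐ └─────┬───┐ │ │ ╶─┤ ╶─┤
│   │       │   │ │ │   │   │
├─╴ └───┬─╴ │ ╷ ╵ ╵ ├─╴ └─╴ │
│       │   │ │     │       │
└───────┴───┴─┴─────┴───────┘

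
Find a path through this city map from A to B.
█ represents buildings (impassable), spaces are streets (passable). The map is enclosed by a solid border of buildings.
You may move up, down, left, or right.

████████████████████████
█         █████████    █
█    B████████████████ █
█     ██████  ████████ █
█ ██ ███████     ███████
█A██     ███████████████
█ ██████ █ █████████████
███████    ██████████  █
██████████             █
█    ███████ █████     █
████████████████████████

Finding the shortest path from A to B:
Movement: cardinal only
Path length: 7 steps
Directions: up → up → up → right → right → right → right

Solution:

████████████████████████
█         █████████    █
█↱→→→B████████████████ █
█↑    ██████  ████████ █
█↑██ ███████     ███████
█A██     ███████████████
█ ██████ █ █████████████
███████    ██████████  █
██████████             █
█    ███████ █████     █
████████████████████████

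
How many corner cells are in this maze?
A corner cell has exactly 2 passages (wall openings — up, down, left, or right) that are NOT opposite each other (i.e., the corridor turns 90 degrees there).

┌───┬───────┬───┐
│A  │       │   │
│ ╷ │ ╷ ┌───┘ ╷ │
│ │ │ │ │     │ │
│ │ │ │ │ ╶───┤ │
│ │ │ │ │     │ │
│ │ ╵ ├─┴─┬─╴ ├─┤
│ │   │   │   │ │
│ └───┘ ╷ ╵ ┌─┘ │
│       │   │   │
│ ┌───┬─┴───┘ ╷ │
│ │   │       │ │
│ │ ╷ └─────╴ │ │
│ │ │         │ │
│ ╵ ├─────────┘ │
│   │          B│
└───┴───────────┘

Counting corner cells (2 non-opposite passages):
Total corners: 26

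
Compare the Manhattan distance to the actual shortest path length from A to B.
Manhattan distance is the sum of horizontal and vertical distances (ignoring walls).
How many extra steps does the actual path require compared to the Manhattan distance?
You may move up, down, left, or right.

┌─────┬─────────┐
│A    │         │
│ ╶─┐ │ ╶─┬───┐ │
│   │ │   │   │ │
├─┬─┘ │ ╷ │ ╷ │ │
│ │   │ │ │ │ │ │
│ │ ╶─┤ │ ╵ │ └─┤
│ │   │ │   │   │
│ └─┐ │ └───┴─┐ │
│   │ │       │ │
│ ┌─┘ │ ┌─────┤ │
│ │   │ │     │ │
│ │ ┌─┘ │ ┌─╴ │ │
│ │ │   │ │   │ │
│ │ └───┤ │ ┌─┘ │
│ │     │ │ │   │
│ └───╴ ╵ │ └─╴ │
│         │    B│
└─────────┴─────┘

Manhattan distance: |8 - 0| + |7 - 0| = 15
Actual path length: 27
Extra steps: 27 - 15 = 12

Solution:

┌─────┬─────────┐
│A → ↓│         │
│ ╶─┐ │ ╶─┬───┐ │
│   │↓│   │   │ │
├─┬─┘ │ ╷ │ ╷ │ │
│ │↓ ↲│ │ │ │ │ │
│ │ ╶─┤ │ ╵ │ └─┤
│ │↳ ↓│ │   │   │
│ └─┐ │ └───┴─┐ │
│   │↓│       │ │
│ ┌─┘ │ ┌─────┤ │
│ │↓ ↲│ │↱ → ↓│ │
│ │ ┌─┘ │ ┌─╴ │ │
│ │↓│   │↑│↓ ↲│ │
│ │ └───┤ │ ┌─┘ │
│ │↳ → ↓│↑│↓│   │
│ └───╴ ╵ │ └─╴ │
│      ↳ ↑│↳ → B│
└─────────┴─────┘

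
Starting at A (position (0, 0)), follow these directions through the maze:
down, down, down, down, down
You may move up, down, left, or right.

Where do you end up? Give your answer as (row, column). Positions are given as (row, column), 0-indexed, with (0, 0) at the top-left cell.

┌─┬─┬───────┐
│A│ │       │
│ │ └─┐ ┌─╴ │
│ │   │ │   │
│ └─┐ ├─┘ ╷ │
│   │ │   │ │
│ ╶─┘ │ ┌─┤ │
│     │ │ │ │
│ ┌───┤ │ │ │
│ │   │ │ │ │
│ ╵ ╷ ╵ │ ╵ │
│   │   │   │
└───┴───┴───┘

Following directions step by step:
Start: (0, 0)
  down: (0, 0) → (1, 0)
  down: (1, 0) → (2, 0)
  down: (2, 0) → (3, 0)
  down: (3, 0) → (4, 0)
  down: (4, 0) → (5, 0)
Final position: (5, 0)

Path taken:

┌─┬─┬───────┐
│A│ │       │
│ │ └─┐ ┌─╴ │
│↓│   │ │   │
│ └─┐ ├─┘ ╷ │
│↓  │ │   │ │
│ ╶─┘ │ ┌─┤ │
│↓    │ │ │ │
│ ┌───┤ │ │ │
│↓│   │ │ │ │
│ ╵ ╷ ╵ │ ╵ │
│B  │   │   │
└───┴───┴───┘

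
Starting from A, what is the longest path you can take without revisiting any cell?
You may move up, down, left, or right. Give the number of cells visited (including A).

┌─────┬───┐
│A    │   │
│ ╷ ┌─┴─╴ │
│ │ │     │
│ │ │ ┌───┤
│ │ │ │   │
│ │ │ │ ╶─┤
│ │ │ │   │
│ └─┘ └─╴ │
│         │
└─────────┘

Finding longest simple path using DFS:
Start: (0, 0)
Longest path visits 14 cells
Path: A → down → down → down → down → right → right → up → up → up → right → right → up → left

Solution:

┌─────┬───┐
│A    │B ↰│
│ ╷ ┌─┴─╴ │
│↓│ │↱ → ↑│
│ │ │ ┌───┤
│↓│ │↑│   │
│ │ │ │ ╶─┤
│↓│ │↑│   │
│ └─┘ └─╴ │
│↳ → ↑    │
└─────────┘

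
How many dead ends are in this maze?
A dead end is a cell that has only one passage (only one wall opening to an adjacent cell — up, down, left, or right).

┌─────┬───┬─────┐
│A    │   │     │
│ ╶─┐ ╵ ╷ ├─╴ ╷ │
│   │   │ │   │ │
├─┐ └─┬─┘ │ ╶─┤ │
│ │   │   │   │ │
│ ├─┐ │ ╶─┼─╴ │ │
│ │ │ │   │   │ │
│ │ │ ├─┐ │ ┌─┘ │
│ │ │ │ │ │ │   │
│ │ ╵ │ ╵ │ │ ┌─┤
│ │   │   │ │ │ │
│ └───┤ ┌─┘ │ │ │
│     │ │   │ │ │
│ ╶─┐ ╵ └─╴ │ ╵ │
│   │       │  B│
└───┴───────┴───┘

Checking each cell for number of passages:

Dead ends found at positions:
  (0, 5)
  (2, 0)
  (3, 1)
  (4, 3)
  (5, 7)
  (6, 4)
  (7, 1)
Total dead ends: 7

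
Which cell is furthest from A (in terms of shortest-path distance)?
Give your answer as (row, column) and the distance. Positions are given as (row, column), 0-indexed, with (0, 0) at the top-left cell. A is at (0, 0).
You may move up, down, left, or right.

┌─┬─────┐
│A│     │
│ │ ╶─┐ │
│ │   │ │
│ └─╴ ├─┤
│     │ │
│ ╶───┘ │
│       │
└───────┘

Computing BFS distances from A to all cells:
Furthest cell: (1, 3)
Distance: 10 steps

Path from A to the furthest cell:

┌─┬─────┐
│A│↱ → ↓│
│ │ ╶─┐ │
│↓│↑ ↰│B│
│ └─╴ ├─┤
│↳ → ↑│ │
│ ╶───┘ │
│       │
└───────┘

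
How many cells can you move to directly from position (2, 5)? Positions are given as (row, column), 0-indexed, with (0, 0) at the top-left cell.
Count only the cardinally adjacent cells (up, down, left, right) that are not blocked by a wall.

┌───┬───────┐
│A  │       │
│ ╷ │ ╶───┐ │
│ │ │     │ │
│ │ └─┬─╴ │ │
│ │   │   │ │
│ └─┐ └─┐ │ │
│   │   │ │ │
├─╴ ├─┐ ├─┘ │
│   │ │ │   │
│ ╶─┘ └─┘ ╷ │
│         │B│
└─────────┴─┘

Checking passable neighbors of (2, 5):
Neighbors: (1, 5), (3, 5)
Count: 2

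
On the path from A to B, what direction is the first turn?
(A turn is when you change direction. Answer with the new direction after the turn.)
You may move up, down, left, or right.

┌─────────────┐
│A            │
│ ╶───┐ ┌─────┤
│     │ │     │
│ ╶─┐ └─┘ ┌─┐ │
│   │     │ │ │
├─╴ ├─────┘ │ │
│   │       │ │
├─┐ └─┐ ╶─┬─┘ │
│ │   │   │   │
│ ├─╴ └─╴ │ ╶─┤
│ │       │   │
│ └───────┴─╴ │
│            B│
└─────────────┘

Directions: down, right, right, down, right, right, up, right, right, down, down, down, left, down, right, down
First turn direction: right

Solution:

┌─────────────┐
│A            │
│ ╶───┐ ┌─────┤
│↳ → ↓│ │↱ → ↓│
│ ╶─┐ └─┘ ┌─┐ │
│   │↳ → ↑│ │↓│
├─╴ ├─────┘ │ │
│   │       │↓│
├─┐ └─┐ ╶─┬─┘ │
│ │   │   │↓ ↲│
│ ├─╴ └─╴ │ ╶─┤
│ │       │↳ ↓│
│ └───────┴─╴ │
│            B│
└─────────────┘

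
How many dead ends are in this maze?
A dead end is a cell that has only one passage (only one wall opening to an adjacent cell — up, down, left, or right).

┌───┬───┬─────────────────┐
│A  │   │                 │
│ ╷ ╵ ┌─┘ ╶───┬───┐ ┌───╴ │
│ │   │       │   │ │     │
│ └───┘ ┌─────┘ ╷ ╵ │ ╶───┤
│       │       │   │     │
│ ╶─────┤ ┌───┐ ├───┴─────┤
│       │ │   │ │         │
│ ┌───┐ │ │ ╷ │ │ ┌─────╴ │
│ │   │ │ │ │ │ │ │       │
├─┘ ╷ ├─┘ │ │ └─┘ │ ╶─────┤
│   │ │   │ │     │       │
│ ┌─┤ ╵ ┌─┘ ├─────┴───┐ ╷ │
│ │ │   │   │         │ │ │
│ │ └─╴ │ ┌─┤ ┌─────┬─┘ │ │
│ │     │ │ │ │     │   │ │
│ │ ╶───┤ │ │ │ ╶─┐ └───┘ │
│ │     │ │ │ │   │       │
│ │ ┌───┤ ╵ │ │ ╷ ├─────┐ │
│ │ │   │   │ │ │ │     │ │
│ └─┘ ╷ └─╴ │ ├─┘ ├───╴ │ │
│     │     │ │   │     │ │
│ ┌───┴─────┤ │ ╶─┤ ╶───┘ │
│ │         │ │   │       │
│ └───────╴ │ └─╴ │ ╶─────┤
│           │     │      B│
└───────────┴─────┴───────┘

Checking each cell for number of passages:

Dead ends found at positions:
  (0, 3)
  (1, 6)
  (2, 12)
  (4, 0)
  (4, 3)
  (4, 7)
  (6, 1)
  (6, 10)
  (7, 5)
  (7, 10)
  (8, 3)
  (9, 1)
  (9, 7)
  (9, 9)
  (11, 1)
  (12, 12)
Total dead ends: 16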